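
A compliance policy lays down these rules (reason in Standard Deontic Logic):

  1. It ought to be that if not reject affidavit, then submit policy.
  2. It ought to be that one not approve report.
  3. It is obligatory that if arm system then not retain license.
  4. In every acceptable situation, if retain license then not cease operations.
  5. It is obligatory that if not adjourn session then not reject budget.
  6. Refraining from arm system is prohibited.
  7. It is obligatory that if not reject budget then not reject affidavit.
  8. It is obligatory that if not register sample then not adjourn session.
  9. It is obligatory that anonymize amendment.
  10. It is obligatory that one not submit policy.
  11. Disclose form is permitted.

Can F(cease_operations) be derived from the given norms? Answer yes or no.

No

Premise 4 is O(retain_license → ¬cease_operations), but O(retain_license) is not derivable from the premises, so it does not yield O(¬cease_operations).
No other premise forces O(¬cease_operations). An ideal world satisfying every premise can still have cease_operations true, so F(cease_operations) is not derivable.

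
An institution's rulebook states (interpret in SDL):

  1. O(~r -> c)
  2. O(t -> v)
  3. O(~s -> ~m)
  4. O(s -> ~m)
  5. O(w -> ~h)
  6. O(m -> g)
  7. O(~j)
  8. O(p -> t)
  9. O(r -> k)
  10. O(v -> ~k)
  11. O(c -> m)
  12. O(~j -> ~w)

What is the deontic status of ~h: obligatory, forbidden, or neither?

Neither

Premise 5 is O(w -> ~h), but O(w) is not derivable from the premises, so it does not yield O(~h).
No premise or chain of K-axiom applications forces O(~h), and none forces O(h). So ~h is neither obligatory nor forbidden under these norms.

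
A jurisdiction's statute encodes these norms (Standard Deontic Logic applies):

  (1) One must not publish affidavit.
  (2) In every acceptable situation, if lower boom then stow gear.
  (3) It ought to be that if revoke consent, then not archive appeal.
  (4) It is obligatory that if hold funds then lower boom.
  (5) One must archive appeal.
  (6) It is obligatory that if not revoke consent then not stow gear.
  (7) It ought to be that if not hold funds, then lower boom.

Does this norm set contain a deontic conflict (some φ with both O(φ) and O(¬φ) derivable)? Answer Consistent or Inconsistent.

Inconsistent

By case analysis on ¬hold_funds: premise 7 gives O(¬hold_funds → lower_boom) and premise 4 gives O(hold_funds → lower_boom), so O(lower_boom) either way.
Applying K to premise 2 (O(lower_boom → stow_gear)) and O(lower_boom) yields O(stow_gear).
Premise 6 is O(¬revoke_consent → ¬stow_gear); contrapositively O(stow_gear → revoke_consent). Since O(stow_gear) holds, K gives O(revoke_consent).
With premise 3, O(revoke_consent → ¬archive_appeal), the K-axiom yields O(¬archive_appeal).
However, premise 5 gives O(archive_appeal).
We now have both O(¬archive_appeal) and O(archive_appeal) — archive_appeal is simultaneously obligatory and forbidden, violating the D-axiom.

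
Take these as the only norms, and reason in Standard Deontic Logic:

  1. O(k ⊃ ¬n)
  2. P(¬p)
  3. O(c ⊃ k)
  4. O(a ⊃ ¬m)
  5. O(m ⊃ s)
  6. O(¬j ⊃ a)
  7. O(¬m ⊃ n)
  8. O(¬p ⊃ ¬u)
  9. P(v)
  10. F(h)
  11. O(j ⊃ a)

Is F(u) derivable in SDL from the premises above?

No

Premise 8 is O(¬p ⊃ ¬u), but O(¬p) is not derivable from the premises (the permission P(¬p) asserts only ¬O(p), not O(¬p)), so it does not yield O(¬u).
No other premise forces O(¬u). An ideal world satisfying every premise can still have u true, so F(u) is not derivable.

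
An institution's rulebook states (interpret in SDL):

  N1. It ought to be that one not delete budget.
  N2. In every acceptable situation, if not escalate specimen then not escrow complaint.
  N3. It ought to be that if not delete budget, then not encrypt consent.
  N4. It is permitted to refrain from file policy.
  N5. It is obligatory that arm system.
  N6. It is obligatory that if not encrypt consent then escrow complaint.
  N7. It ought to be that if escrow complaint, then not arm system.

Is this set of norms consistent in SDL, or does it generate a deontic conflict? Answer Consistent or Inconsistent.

Inconsistent

From premise 5 we have O(arm_system).
Premise 7 is O(escrow_complaint → ¬arm_system); contrapositively O(arm_system → ¬escrow_complaint). Since O(arm_system) holds, K gives O(¬escrow_complaint).
The contrapositive of premise 6 (O(¬encrypt_consent → escrow_complaint)) is O(¬escrow_complaint → encrypt_consent), and O(¬escrow_complaint) is already established, so O(encrypt_consent).
Premise 3, O(¬delete_budget → ¬encrypt_consent), contraposes to O(encrypt_consent → delete_budget); with O(encrypt_consent) we get O(delete_budget).
However, premise 1 gives O(¬delete_budget).
We now have both O(delete_budget) and O(¬delete_budget) — delete_budget is simultaneously obligatory and forbidden, violating the D-axiom.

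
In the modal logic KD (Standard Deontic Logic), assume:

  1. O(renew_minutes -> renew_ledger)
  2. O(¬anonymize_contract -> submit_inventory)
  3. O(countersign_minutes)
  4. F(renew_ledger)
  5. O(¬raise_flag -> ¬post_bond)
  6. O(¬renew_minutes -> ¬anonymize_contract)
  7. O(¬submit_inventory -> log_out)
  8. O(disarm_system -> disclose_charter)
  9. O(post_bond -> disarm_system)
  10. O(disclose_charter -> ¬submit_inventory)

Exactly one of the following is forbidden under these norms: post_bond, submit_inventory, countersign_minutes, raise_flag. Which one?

F(renew_ledger) at premise 4 means O(¬renew_ledger).
Premise 1, O(renew_minutes -> renew_ledger), contraposes to O(¬renew_ledger -> ¬renew_minutes); with O(¬renew_ledger) we get O(¬renew_minutes).
Applying K to premise 6 (O(¬renew_minutes -> ¬anonymize_contract)) and O(¬renew_minutes) yields O(¬anonymize_contract).
Premise 2 is O(¬anonymize_contract -> submit_inventory); since O(¬anonymize_contract), deontic closure gives O(submit_inventory).
The contrapositive of premise 10 (O(disclose_charter -> ¬submit_inventory)) is O(submit_inventory -> ¬disclose_charter), and O(submit_inventory) is already established, so O(¬disclose_charter).
The contrapositive of premise 8 (O(disarm_system -> disclose_charter)) is O(¬disclose_charter -> ¬disarm_system), and O(¬disclose_charter) is already established, so O(¬disarm_system).
Premise 9, O(post_bond -> disarm_system), contraposes to O(¬disarm_system -> ¬post_bond); with O(¬disarm_system) we get O(¬post_bond).
So O(¬post_bond) holds, i.e. post_bond is forbidden. None of the other listed options is forbidden under the premises.

post_bond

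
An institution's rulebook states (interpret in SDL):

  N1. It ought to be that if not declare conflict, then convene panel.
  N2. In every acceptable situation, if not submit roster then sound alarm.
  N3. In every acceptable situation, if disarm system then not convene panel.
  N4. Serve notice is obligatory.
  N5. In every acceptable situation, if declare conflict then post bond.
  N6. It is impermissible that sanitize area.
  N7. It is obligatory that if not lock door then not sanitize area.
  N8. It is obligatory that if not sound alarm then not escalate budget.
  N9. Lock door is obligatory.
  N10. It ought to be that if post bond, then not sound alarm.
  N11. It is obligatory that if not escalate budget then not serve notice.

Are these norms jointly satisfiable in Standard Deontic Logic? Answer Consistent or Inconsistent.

Premise 7 is O(¬lock_door → ¬sanitize_area); even if O(¬sanitize_area) held, inferring O(¬lock_door) would be affirming the consequent — invalid.
So O(¬lock_door) is not derivable, and the apparent clash with O(lock_door) does not arise.
A world satisfying every obligation exists (e.g. convene_panel=true, declare_conflict=false, disarm_system=false, escalate_budget=true, lock_door=true, post_bond=false, sanitize_area=false, serve_notice=true, sound_alarm=true, submit_roster=false); no atom is both obligatory and forbidden, so the set is consistent.

Consistent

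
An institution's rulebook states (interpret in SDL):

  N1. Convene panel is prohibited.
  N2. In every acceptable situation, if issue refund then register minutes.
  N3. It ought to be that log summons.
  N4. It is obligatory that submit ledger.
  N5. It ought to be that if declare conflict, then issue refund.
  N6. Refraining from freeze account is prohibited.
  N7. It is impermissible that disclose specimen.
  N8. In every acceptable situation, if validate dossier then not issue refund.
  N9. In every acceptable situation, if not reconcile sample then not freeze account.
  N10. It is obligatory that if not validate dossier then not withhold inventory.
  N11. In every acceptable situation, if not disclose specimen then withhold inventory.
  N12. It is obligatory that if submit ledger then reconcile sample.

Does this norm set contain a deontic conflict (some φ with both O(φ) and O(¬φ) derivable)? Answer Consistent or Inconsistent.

Consistent

Premise 9 is O(¬reconcile_sample → ¬freeze_account), but O(¬reconcile_sample) is not derivable from the premises, so it does not yield O(¬freeze_account).
So O(¬freeze_account) is not derivable, and the apparent clash with O(freeze_account) does not arise.
A world satisfying every obligation exists (e.g. convene_panel=false, declare_conflict=false, disclose_specimen=false, freeze_account=true, issue_refund=false, log_summons=true, reconcile_sample=true, register_minutes=false, submit_ledger=true, validate_dossier=true, withhold_inventory=true); no atom is both obligatory and forbidden, so the set is consistent.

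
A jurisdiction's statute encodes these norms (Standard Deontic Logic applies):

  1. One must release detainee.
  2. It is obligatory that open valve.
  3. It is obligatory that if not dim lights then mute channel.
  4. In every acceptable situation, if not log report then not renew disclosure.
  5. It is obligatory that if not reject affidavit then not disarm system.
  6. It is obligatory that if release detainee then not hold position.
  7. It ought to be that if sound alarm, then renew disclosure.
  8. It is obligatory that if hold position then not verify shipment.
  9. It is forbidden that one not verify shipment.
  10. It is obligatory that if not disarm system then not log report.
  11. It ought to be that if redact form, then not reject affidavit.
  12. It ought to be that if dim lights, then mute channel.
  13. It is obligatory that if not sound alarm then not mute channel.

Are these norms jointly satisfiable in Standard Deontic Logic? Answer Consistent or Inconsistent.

Premise 8 is O(hold_position → ¬verify_shipment), but O(hold_position) is not derivable from the premises, so it does not yield O(¬verify_shipment).
So O(¬verify_shipment) is not derivable, and the apparent clash with O(verify_shipment) does not arise.
A world satisfying every obligation exists (e.g. dim_lights=false, disarm_system=true, hold_position=false, log_report=true, mute_channel=true, open_valve=true, redact_form=false, reject_affidavit=true, release_detainee=true, renew_disclosure=true, sound_alarm=true, verify_shipment=true); no atom is both obligatory and forbidden, so the set is consistent.

Consistent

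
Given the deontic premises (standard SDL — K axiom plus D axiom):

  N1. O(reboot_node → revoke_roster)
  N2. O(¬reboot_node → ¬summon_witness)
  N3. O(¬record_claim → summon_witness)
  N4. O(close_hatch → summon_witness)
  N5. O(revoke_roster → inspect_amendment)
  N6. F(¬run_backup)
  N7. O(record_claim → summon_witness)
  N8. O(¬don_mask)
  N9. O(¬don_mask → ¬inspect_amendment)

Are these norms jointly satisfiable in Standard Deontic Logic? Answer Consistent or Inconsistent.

Premises 7 and 3 cover both cases: O(record_claim → summon_witness) and O(¬record_claim → summon_witness). Since record_claim ∨ ¬record_claim is a tautology, O(summon_witness) follows.
The contrapositive of premise 2 (O(¬reboot_node → ¬summon_witness)) is O(summon_witness → reboot_node), and O(summon_witness) is already established, so O(reboot_node).
From O(reboot_node) and premise 1, O(reboot_node → revoke_roster), we obtain O(revoke_roster).
From O(revoke_roster) and premise 5, O(revoke_roster → inspect_amendment), we obtain O(inspect_amendment).
The contrapositive of premise 9 (O(¬don_mask → ¬inspect_amendment)) is O(inspect_amendment → don_mask), and O(inspect_amendment) is already established, so O(don_mask).
Yet premise 8 states O(¬don_mask).
We now have both O(don_mask) and O(¬don_mask) — don_mask is simultaneously obligatory and forbidden, violating the D-axiom.

Inconsistent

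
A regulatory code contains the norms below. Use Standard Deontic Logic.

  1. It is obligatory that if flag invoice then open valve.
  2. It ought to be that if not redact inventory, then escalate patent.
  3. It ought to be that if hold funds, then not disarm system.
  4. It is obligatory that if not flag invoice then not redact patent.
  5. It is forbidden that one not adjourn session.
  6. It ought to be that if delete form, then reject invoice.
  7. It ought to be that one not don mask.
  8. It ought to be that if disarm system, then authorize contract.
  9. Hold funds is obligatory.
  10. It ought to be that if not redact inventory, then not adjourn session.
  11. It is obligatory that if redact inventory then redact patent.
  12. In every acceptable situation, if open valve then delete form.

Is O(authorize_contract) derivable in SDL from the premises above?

Premise 8 is O(disarm_system → authorize_contract), but O(disarm_system) is not derivable from the premises, so it does not yield O(authorize_contract).
No other premise forces O(authorize_contract). An ideal world satisfying every premise can still have authorize_contract false, so O(authorize_contract) is not derivable.

No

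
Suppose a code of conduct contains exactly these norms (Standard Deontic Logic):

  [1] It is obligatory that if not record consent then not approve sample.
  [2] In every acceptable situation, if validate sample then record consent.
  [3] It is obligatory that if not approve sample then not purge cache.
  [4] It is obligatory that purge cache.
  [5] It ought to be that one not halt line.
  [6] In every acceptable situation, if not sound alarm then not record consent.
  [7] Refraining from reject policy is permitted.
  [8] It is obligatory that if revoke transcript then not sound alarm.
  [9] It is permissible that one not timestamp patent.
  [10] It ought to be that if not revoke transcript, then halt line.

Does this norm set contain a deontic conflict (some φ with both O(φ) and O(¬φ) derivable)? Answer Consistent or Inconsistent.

Inconsistent

Premise 4 states O(purge_cache) outright.
The contrapositive of premise 3 (O(¬approve_sample → ¬purge_cache)) is O(purge_cache → approve_sample), and O(purge_cache) is already established, so O(approve_sample).
The contrapositive of premise 1 (O(¬record_consent → ¬approve_sample)) is O(approve_sample → record_consent), and O(approve_sample) is already established, so O(record_consent).
The contrapositive of premise 6 (O(¬sound_alarm → ¬record_consent)) is O(record_consent → sound_alarm), and O(record_consent) is already established, so O(sound_alarm).
The contrapositive of premise 8 (O(revoke_transcript → ¬sound_alarm)) is O(sound_alarm → ¬revoke_transcript), and O(sound_alarm) is already established, so O(¬revoke_transcript).
Applying K to premise 10 (O(¬revoke_transcript → halt_line)) and O(¬revoke_transcript) yields O(halt_line).
Yet premise 5 states O(¬halt_line).
We now have both O(halt_line) and O(¬halt_line) — halt_line is simultaneously obligatory and forbidden, violating the D-axiom.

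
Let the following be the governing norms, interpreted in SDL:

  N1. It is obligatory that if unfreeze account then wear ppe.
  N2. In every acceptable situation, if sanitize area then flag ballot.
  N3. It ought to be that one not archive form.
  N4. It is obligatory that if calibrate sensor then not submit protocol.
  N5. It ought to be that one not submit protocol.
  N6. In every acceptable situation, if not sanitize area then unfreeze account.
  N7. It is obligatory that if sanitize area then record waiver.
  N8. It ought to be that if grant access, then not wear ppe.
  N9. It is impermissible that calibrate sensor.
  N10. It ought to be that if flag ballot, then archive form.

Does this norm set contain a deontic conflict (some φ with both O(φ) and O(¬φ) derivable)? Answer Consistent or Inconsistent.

Consistent

Premise 4 is O(calibrate_sensor → ¬submit_protocol); even if O(¬submit_protocol) held, inferring O(calibrate_sensor) would be affirming the consequent — invalid.
So O(calibrate_sensor) is not derivable, and the apparent clash with O(¬calibrate_sensor) does not arise.
A world satisfying every obligation exists (e.g. archive_form=false, calibrate_sensor=false, flag_ballot=false, grant_access=false, record_waiver=false, sanitize_area=false, submit_protocol=false, unfreeze_account=true, wear_ppe=true); no atom is both obligatory and forbidden, so the set is consistent.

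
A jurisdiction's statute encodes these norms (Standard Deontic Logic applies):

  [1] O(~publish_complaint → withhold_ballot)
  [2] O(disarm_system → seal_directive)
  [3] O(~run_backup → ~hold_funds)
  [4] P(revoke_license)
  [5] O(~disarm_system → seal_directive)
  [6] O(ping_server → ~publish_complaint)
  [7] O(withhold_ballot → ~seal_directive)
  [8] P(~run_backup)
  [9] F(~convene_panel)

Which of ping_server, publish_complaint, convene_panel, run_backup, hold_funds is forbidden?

ping_server

By case analysis on ~disarm_system: premise 5 gives O(~disarm_system → seal_directive) and premise 2 gives O(disarm_system → seal_directive), so O(seal_directive) either way.
Premise 7, O(withhold_ballot → ~seal_directive), contraposes to O(seal_directive → ~withhold_ballot); with O(seal_directive) we get O(~withhold_ballot).
The contrapositive of premise 1 (O(~publish_complaint → withhold_ballot)) is O(~withhold_ballot → publish_complaint), and O(~withhold_ballot) is already established, so O(publish_complaint).
The contrapositive of premise 6 (O(ping_server → ~publish_complaint)) is O(publish_complaint → ~ping_server), and O(publish_complaint) is already established, so O(~ping_server).
So O(~ping_server) holds, i.e. ping_server is forbidden. None of the other listed options is forbidden under the premises.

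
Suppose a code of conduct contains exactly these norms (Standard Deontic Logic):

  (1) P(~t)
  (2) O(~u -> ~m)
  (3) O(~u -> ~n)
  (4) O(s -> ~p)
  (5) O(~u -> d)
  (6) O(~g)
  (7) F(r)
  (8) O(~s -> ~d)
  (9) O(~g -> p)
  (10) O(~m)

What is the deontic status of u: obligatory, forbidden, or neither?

Obligatory

Premise 6 gives O(~g).
Applying K to premise 9 (O(~g -> p)) and O(~g) yields O(p).
Premise 4, O(s -> ~p), contraposes to O(p -> ~s); with O(p) we get O(~s).
Applying K to premise 8 (O(~s -> ~d)) and O(~s) yields O(~d).
Premise 5, O(~u -> d), contraposes to O(~d -> u); with O(~d) we get O(u).
Premises 1, 2, 3, 7, 10 do not contribute to this derivation.
Hence u is obligatory.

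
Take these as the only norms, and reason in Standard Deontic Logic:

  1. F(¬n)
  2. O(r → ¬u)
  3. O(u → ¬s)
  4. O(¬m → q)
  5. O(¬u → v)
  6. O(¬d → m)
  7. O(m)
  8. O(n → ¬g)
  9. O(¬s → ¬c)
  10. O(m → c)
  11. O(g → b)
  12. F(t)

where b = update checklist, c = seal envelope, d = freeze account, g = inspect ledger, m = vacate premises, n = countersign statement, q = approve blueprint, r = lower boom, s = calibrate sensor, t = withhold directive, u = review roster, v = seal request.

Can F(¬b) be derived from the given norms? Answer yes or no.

Premise 11 is O(g → b), but O(g) is not derivable from the premises, so it does not yield O(b).
No other premise forces O(b). An ideal world satisfying every premise can still have ¬b true, so F(¬b) is not derivable.

No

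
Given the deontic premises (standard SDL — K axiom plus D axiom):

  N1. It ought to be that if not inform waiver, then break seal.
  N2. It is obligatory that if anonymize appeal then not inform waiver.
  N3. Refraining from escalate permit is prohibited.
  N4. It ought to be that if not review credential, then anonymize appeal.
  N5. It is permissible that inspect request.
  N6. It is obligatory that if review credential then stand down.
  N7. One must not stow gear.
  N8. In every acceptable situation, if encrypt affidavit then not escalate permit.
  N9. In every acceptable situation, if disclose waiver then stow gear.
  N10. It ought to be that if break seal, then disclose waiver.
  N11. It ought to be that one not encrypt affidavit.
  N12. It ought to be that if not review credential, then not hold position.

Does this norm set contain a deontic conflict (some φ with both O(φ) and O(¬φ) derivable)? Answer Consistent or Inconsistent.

Premise 8 is O(encrypt_affidavit → ¬escalate_permit), but O(encrypt_affidavit) is not derivable from the premises, so it does not yield O(¬escalate_permit).
So O(¬escalate_permit) is not derivable, and the apparent clash with O(escalate_permit) does not arise.
A world satisfying every obligation exists (e.g. anonymize_appeal=false, break_seal=false, disclose_waiver=false, encrypt_affidavit=false, escalate_permit=true, hold_position=false, inform_waiver=true, inspect_request=false, review_credential=true, stand_down=true, stow_gear=false); no atom is both obligatory and forbidden, so the set is consistent.

Consistent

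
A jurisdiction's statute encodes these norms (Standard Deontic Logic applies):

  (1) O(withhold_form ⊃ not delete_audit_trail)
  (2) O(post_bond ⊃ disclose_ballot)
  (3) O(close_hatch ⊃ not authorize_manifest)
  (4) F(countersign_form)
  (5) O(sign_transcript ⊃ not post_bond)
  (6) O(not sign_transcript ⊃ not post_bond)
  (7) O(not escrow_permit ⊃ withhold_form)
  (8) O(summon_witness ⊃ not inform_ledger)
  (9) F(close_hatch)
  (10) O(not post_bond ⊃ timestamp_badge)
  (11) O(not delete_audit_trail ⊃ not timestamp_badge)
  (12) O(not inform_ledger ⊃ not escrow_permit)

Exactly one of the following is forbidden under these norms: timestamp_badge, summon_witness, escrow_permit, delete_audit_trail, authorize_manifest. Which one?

By case analysis on not sign_transcript: premise 6 gives O(not sign_transcript ⊃ not post_bond) and premise 5 gives O(sign_transcript ⊃ not post_bond), so O(not post_bond) either way.
Premise 10 is O(not post_bond ⊃ timestamp_badge); since O(not post_bond), deontic closure gives O(timestamp_badge).
The contrapositive of premise 11 (O(not delete_audit_trail ⊃ not timestamp_badge)) is O(timestamp_badge ⊃ delete_audit_trail), and O(timestamp_badge) is already established, so O(delete_audit_trail).
Premise 1 is O(withhold_form ⊃ not delete_audit_trail); contrapositively O(delete_audit_trail ⊃ not withhold_form). Since O(delete_audit_trail) holds, K gives O(not withhold_form).
Premise 7 is O(not escrow_permit ⊃ withhold_form); contrapositively O(not withhold_form ⊃ escrow_permit). Since O(not withhold_form) holds, K gives O(escrow_permit).
The contrapositive of premise 12 (O(not inform_ledger ⊃ not escrow_permit)) is O(escrow_permit ⊃ inform_ledger), and O(escrow_permit) is already established, so O(inform_ledger).
The contrapositive of premise 8 (O(summon_witness ⊃ not inform_ledger)) is O(inform_ledger ⊃ not summon_witness), and O(inform_ledger) is already established, so O(not summon_witness).
So O(not summon_witness) holds, i.e. summon_witness is forbidden. None of the other listed options is forbidden under the premises.

summon_witness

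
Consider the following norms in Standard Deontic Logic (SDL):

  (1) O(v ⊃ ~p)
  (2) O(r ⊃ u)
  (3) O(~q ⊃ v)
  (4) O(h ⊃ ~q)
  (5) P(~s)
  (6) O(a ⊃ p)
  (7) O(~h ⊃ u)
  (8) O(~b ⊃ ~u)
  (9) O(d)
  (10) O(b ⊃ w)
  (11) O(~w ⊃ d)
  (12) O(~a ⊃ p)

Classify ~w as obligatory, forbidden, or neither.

Premises 6 and 12 cover both cases: O(a ⊃ p) and O(~a ⊃ p). Since a ∨ ~a is a tautology, O(p) follows.
Premise 1, O(v ⊃ ~p), contraposes to O(p ⊃ ~v); with O(p) we get O(~v).
The contrapositive of premise 3 (O(~q ⊃ v)) is O(~v ⊃ q), and O(~v) is already established, so O(q).
Premise 4, O(h ⊃ ~q), contraposes to O(q ⊃ ~h); with O(q) we get O(~h).
From O(~h) and premise 7, O(~h ⊃ u), we obtain O(u).
The contrapositive of premise 8 (O(~b ⊃ ~u)) is O(u ⊃ b), and O(u) is already established, so O(b).
From O(b) and premise 10, O(b ⊃ w), we obtain O(w).
Premises 2, 5, 9, 11 do not contribute to this derivation.
Thus O(w), which is F(~w): ~w is forbidden.

Forbidden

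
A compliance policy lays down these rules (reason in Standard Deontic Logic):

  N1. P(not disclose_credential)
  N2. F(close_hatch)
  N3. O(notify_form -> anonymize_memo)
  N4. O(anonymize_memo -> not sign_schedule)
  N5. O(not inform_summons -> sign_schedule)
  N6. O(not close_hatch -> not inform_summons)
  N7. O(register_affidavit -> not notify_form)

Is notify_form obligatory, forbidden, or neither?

Forbidden

Premise 2 is F(close_hatch), i.e. O(not close_hatch).
Premise 6 is O(not close_hatch -> not inform_summons); since O(not close_hatch), deontic closure gives O(not inform_summons).
Applying K to premise 5 (O(not inform_summons -> sign_schedule)) and O(not inform_summons) yields O(sign_schedule).
Premise 4, O(anonymize_memo -> not sign_schedule), contraposes to O(sign_schedule -> not anonymize_memo); with O(sign_schedule) we get O(not anonymize_memo).
The contrapositive of premise 3 (O(notify_form -> anonymize_memo)) is O(not anonymize_memo -> not notify_form), and O(not anonymize_memo) is already established, so O(not notify_form).
Premises 1, 7 do not contribute to this derivation.
Thus O(not notify_form), which is F(notify_form): notify_form is forbidden.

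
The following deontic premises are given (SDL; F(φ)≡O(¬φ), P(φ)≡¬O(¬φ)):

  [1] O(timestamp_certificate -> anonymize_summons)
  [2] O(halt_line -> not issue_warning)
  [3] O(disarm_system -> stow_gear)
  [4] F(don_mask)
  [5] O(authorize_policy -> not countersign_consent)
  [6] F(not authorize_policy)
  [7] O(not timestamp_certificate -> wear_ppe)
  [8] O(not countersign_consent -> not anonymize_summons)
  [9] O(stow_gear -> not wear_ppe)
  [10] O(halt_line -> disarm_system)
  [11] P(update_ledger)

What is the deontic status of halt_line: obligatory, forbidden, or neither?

Premise 6 is F(not authorize_policy), i.e. O(authorize_policy).
With premise 5, O(authorize_policy -> not countersign_consent), the K-axiom yields O(not countersign_consent).
From O(not countersign_consent) and premise 8, O(not countersign_consent -> not anonymize_summons), we obtain O(not anonymize_summons).
Premise 1 is O(timestamp_certificate -> anonymize_summons); contrapositively O(not anonymize_summons -> not timestamp_certificate). Since O(not anonymize_summons) holds, K gives O(not timestamp_certificate).
From O(not timestamp_certificate) and premise 7, O(not timestamp_certificate -> wear_ppe), we obtain O(wear_ppe).
Premise 9, O(stow_gear -> not wear_ppe), contraposes to O(wear_ppe -> not stow_gear); with O(wear_ppe) we get O(not stow_gear).
Premise 3 is O(disarm_system -> stow_gear); contrapositively O(not stow_gear -> not disarm_system). Since O(not stow_gear) holds, K gives O(not disarm_system).
Premise 10 is O(halt_line -> disarm_system); contrapositively O(not disarm_system -> not halt_line). Since O(not disarm_system) holds, K gives O(not halt_line).
Premises 2, 4, 11 do not contribute to this derivation.
Thus O(not halt_line), which is F(halt_line): halt_line is forbidden.

Forbidden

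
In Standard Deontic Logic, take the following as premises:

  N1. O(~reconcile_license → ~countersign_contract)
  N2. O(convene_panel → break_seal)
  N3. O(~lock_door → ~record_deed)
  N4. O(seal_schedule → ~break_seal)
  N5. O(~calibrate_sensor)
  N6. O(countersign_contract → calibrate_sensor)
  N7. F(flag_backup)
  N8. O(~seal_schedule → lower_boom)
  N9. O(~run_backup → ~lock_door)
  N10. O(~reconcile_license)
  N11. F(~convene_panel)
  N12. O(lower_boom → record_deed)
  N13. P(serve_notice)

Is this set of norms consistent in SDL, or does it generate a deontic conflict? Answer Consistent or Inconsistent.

Premise 6 is O(countersign_contract → calibrate_sensor), but O(countersign_contract) is not derivable from the premises, so it does not yield O(calibrate_sensor).
So O(calibrate_sensor) is not derivable, and the apparent clash with O(~calibrate_sensor) does not arise.
A world satisfying every obligation exists (e.g. break_seal=true, calibrate_sensor=false, convene_panel=true, countersign_contract=false, flag_backup=false, lock_door=true, lower_boom=true, reconcile_license=false, record_deed=true, run_backup=true, seal_schedule=false, serve_notice=false); no atom is both obligatory and forbidden, so the set is consistent.

Consistent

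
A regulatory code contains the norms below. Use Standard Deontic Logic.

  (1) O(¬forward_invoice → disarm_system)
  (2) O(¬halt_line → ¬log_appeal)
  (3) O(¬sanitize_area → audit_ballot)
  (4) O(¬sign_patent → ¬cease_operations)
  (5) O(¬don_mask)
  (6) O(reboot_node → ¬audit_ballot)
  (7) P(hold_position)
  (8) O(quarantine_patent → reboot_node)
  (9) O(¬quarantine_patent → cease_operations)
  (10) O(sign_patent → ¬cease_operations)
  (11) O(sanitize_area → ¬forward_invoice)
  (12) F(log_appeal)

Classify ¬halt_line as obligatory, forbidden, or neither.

Premise 2 is O(¬halt_line → ¬log_appeal); even if O(¬log_appeal) held, inferring O(¬halt_line) would be affirming the consequent — invalid.
No premise or chain of K-axiom applications forces O(¬halt_line), and none forces O(halt_line). So ¬halt_line is neither obligatory nor forbidden under these norms.

Neither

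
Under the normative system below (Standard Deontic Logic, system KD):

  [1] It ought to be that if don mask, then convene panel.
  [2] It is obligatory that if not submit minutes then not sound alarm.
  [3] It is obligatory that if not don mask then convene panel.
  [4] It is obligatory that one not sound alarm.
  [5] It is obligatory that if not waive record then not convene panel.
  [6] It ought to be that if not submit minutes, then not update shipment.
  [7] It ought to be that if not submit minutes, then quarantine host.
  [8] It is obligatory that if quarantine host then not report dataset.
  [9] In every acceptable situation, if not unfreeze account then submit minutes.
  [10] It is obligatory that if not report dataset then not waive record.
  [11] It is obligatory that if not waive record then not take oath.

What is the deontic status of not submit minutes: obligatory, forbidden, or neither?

Premises 1 and 3 cover both cases: O(don_mask → convene_panel) and O(¬don_mask → convene_panel). Since don_mask ∨ ¬don_mask is a tautology, O(convene_panel) follows.
Premise 5, O(¬waive_record → ¬convene_panel), contraposes to O(convene_panel → waive_record); with O(convene_panel) we get O(waive_record).
The contrapositive of premise 10 (O(¬report_dataset → ¬waive_record)) is O(waive_record → report_dataset), and O(waive_record) is already established, so O(report_dataset).
The contrapositive of premise 8 (O(quarantine_host → ¬report_dataset)) is O(report_dataset → ¬quarantine_host), and O(report_dataset) is already established, so O(¬quarantine_host).
Premise 7 is O(¬submit_minutes → quarantine_host); contrapositively O(¬quarantine_host → submit_minutes). Since O(¬quarantine_host) holds, K gives O(submit_minutes).
Premises 2, 4, 6, 9, 11 do not contribute to this derivation.
Thus O(submit_minutes), which is F(¬submit_minutes): ¬submit_minutes is forbidden.

Forbidden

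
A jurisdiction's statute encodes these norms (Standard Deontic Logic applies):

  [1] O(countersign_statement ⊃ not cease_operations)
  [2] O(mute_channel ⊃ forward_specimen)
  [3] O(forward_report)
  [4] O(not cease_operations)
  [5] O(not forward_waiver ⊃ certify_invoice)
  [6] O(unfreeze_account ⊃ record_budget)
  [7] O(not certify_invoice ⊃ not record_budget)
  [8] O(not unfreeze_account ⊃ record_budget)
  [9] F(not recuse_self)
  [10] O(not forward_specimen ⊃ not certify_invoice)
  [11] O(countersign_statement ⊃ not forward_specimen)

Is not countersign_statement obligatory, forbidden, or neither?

Obligatory

Premises 8 and 6 are O(not unfreeze_account ⊃ record_budget) and O(unfreeze_account ⊃ record_budget); every ideal world satisfies not unfreeze_account or unfreeze_account, so in either case record_budget holds — hence O(record_budget).
Premise 7, O(not certify_invoice ⊃ not record_budget), contraposes to O(record_budget ⊃ certify_invoice); with O(record_budget) we get O(certify_invoice).
The contrapositive of premise 10 (O(not forward_specimen ⊃ not certify_invoice)) is O(certify_invoice ⊃ forward_specimen), and O(certify_invoice) is already established, so O(forward_specimen).
Premise 11 is O(countersign_statement ⊃ not forward_specimen); contrapositively O(forward_specimen ⊃ not countersign_statement). Since O(forward_specimen) holds, K gives O(not countersign_statement).
Premises 1, 2, 3, 4, 5, 9 do not contribute to this derivation.
Hence not countersign_statement is obligatory.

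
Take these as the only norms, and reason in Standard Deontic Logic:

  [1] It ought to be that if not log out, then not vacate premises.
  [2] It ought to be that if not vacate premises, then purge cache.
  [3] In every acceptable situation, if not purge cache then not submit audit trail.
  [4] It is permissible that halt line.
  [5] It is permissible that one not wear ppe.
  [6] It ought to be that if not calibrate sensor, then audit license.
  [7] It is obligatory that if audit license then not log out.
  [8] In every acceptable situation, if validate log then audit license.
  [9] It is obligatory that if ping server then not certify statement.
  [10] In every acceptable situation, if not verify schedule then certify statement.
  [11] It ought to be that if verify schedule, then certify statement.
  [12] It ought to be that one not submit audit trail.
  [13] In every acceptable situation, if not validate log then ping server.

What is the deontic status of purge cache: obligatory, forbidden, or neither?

Obligatory

Premises 10 and 11 are O(¬verify_schedule → certify_statement) and O(verify_schedule → certify_statement); every ideal world satisfies ¬verify_schedule or verify_schedule, so in either case certify_statement holds — hence O(certify_statement).
Premise 9, O(ping_server → ¬certify_statement), contraposes to O(certify_statement → ¬ping_server); with O(certify_statement) we get O(¬ping_server).
The contrapositive of premise 13 (O(¬validate_log → ping_server)) is O(¬ping_server → validate_log), and O(¬ping_server) is already established, so O(validate_log).
Premise 8 is O(validate_log → audit_license); since O(validate_log), deontic closure gives O(audit_license).
From O(audit_license) and premise 7, O(audit_license → ¬log_out), we obtain O(¬log_out).
With premise 1, O(¬log_out → ¬vacate_premises), the K-axiom yields O(¬vacate_premises).
Premise 2 is O(¬vacate_premises → purge_cache); since O(¬vacate_premises), deontic closure gives O(purge_cache).
Premises 3, 4, 5, 6, 12 do not contribute to this derivation.
Hence purge_cache is obligatory.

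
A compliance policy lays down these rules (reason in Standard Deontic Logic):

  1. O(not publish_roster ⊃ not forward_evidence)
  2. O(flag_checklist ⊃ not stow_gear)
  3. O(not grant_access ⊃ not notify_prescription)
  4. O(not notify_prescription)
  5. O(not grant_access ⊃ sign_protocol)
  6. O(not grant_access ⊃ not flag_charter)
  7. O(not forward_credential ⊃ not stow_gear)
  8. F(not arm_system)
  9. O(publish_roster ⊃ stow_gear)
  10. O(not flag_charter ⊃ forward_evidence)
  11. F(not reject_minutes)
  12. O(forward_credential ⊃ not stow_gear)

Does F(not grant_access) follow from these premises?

Premises 12 and 7 are O(forward_credential ⊃ not stow_gear) and O(not forward_credential ⊃ not stow_gear); every ideal world satisfies forward_credential or not forward_credential, so in either case not stow_gear holds — hence O(not stow_gear).
Premise 9, O(publish_roster ⊃ stow_gear), contraposes to O(not stow_gear ⊃ not publish_roster); with O(not stow_gear) we get O(not publish_roster).
With premise 1, O(not publish_roster ⊃ not forward_evidence), the K-axiom yields O(not forward_evidence).
The contrapositive of premise 10 (O(not flag_charter ⊃ forward_evidence)) is O(not forward_evidence ⊃ flag_charter), and O(not forward_evidence) is already established, so O(flag_charter).
The contrapositive of premise 6 (O(not grant_access ⊃ not flag_charter)) is O(flag_charter ⊃ grant_access), and O(flag_charter) is already established, so O(grant_access).
Premises 2, 3, 4, 5, 8, 11 do not contribute to this derivation.
So O(grant_access) holds, i.e. F(not grant_access). The claim follows.

Yes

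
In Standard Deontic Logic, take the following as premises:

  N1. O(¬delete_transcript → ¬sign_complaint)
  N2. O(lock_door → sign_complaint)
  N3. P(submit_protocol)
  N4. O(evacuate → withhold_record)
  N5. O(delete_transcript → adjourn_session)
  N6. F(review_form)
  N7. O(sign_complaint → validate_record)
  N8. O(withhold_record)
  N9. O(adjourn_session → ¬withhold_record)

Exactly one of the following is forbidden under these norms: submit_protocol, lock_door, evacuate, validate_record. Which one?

lock_door

From premise 8 we have O(withhold_record).
Premise 9 is O(adjourn_session → ¬withhold_record); contrapositively O(withhold_record → ¬adjourn_session). Since O(withhold_record) holds, K gives O(¬adjourn_session).
The contrapositive of premise 5 (O(delete_transcript → adjourn_session)) is O(¬adjourn_session → ¬delete_transcript), and O(¬adjourn_session) is already established, so O(¬delete_transcript).
With premise 1, O(¬delete_transcript → ¬sign_complaint), the K-axiom yields O(¬sign_complaint).
Premise 2 is O(lock_door → sign_complaint); contrapositively O(¬sign_complaint → ¬lock_door). Since O(¬sign_complaint) holds, K gives O(¬lock_door).
So O(¬lock_door) holds, i.e. lock_door is forbidden. None of the other listed options is forbidden under the premises.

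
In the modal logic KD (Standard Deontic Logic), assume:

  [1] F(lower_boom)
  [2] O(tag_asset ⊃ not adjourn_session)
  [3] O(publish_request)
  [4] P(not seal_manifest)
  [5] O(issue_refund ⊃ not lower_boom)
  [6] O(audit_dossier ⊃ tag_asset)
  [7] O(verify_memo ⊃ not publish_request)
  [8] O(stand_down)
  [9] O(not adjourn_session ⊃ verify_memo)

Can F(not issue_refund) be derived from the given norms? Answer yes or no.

No

Premise 5 is O(issue_refund ⊃ not lower_boom); even if O(not lower_boom) held, inferring O(issue_refund) would be affirming the consequent — invalid.
No other premise forces O(issue_refund). An ideal world satisfying every premise can still have not issue_refund true, so F(not issue_refund) is not derivable.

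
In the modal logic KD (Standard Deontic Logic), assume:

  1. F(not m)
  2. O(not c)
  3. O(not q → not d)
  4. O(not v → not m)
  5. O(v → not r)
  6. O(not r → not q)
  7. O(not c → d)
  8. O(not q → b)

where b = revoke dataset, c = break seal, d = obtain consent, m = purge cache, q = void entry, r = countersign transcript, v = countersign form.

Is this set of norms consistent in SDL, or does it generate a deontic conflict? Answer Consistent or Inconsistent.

Premise 2 states O(not c) outright.
Premise 7 is O(not c → d); since O(not c), deontic closure gives O(d).
The contrapositive of premise 3 (O(not q → not d)) is O(d → q), and O(d) is already established, so O(q).
Premise 6 is O(not r → not q); contrapositively O(q → r). Since O(q) holds, K gives O(r).
The contrapositive of premise 5 (O(v → not r)) is O(r → not v), and O(r) is already established, so O(not v).
Premise 4 is O(not v → not m); since O(not v), deontic closure gives O(not m).
However, F(not m) at premise 1 amounts to O(m).
We now have both O(not m) and O(m) — m is simultaneously obligatory and forbidden, violating the D-axiom.

Inconsistent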